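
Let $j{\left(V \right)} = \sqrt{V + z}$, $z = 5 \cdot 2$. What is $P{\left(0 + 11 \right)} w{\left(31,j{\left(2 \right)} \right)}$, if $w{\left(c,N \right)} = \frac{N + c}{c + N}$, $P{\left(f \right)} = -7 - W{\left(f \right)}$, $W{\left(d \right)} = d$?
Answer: $-18$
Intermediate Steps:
$z = 10$
$P{\left(f \right)} = -7 - f$
$j{\left(V \right)} = \sqrt{10 + V}$ ($j{\left(V \right)} = \sqrt{V + 10} = \sqrt{10 + V}$)
$w{\left(c,N \right)} = 1$ ($w{\left(c,N \right)} = \frac{N + c}{N + c} = 1$)
$P{\left(0 + 11 \right)} w{\left(31,j{\left(2 \right)} \right)} = \left(-7 - \left(0 + 11\right)\right) 1 = \left(-7 - 11\right) 1 = \left(-18\right) 1 = -18$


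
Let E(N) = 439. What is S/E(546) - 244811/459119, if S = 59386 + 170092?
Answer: 105250237853/201553241 ≈ 522.20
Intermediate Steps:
S = 229478
S/E(546) - 244811/459119 = 229478/439 - 244811/459119 = 105250237853/201553241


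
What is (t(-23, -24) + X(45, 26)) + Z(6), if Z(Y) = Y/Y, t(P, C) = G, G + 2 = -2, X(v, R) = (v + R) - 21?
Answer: 47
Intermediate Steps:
X(v, R) = -21 + R + v (X(v, R) = (R + v) - 21 = -21 + R + v)
G = -4 (G = -2 - 2 = -4)
t(P, C) = -4
Z(Y) = 1
(t(-23, -24) + X(45, 26)) + Z(6) = (-4 + (-21 + 26 + 45)) + 1 = (-4 + 50) + 1 = 46 + 1 = 47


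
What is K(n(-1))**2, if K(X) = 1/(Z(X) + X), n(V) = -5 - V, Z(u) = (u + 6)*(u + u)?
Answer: 1/400 ≈ 0.0025000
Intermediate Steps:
Z(u) = 2*u*(6 + u) (Z(u) = (6 + u)*(2*u) = 2*u*(6 + u))
K(X) = 1/(X + 2*X*(6 + X)) (K(X) = 1/(2*X*(6 + X) + X) = 1/(X + 2*X*(6 + X)))
K(n(-1))**2 = (1/((-5 - 1*(-1))*(13 + 2*(-5 - 1*(-1)))))**2 = (1/((-5 + 1)*(13 + 2*(-5 + 1))))**2 = (1/((-4)*(13 + 2*(-4))))**2 = (-1/(4*(13 - 8)))**2 = (-1/4/5)**2 = (-1/4*1/5)**2 = (-1/20)**2 = 1/400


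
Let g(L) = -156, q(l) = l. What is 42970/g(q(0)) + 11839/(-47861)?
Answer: -1029217027/3733158 ≈ -275.70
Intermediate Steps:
42970/g(q(0)) + 11839/(-47861) = 42970/(-156) + 11839/(-47861) = 42970*(-1/156) + 11839*(-1/47861) = -21485/78 - 11839/47861 = -1029217027/3733158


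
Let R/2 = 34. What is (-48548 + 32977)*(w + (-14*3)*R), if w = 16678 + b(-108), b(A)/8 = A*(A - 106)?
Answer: -3094237978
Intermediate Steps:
R = 68 (R = 2*34 = 68)
b(A) = 8*A*(-106 + A) (b(A) = 8*(A*(A - 106)) = 8*(A*(-106 + A)) = 8*A*(-106 + A))
w = 201574 (w = 16678 + 8*(-108)*(-106 - 108) = 16678 + 8*(-108)*(-214) = 16678 + 184896 = 201574)
(-48548 + 32977)*(w + (-14*3)*R) = (-48548 + 32977)*(201574 - 14*3*68) = -15571*(201574 - 42*68) = -15571*(201574 - 2856) = -15571*198718 = -3094237978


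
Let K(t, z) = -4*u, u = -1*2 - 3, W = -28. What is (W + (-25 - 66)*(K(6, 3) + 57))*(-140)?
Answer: 984900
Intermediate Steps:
u = -5 (u = -2 - 3 = -5)
K(t, z) = 20 (K(t, z) = -4*(-5) = 20)
(W + (-25 - 66)*(K(6, 3) + 57))*(-140) = (-28 + (-25 - 66)*(20 + 57))*(-140) = (-28 - 91*77)*(-140) = (-28 - 7007)*(-140) = -7035*(-140) = 984900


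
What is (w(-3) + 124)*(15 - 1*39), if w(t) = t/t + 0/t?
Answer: -3000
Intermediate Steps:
w(t) = 1 (w(t) = 1 + 0 = 1)
(w(-3) + 124)*(15 - 1*39) = (1 + 124)*(15 - 1*39) = 125*(15 - 39) = 125*(-24) = -3000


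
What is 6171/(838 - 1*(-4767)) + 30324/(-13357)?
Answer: -242493/207385 ≈ -1.1693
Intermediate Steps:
6171/(838 - 1*(-4767)) + 30324/(-13357) = 6171/(838 + 4767) + 30324*(-1/13357) = 6171/5605 - 84/37 = -242493/207385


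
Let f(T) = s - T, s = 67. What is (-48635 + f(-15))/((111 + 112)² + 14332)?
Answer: -48553/64061 ≈ -0.75792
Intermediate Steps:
f(T) = 67 - T
(-48635 + f(-15))/((111 + 112)² + 14332) = (-48635 + (67 - 1*(-15)))/((111 + 112)² + 14332) = (-48635 + (67 + 15))/(223² + 14332) = (-48635 + 82)/(49729 + 14332) = -48553/64061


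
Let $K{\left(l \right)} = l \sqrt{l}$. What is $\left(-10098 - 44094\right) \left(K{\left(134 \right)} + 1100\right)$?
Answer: $-59611200 - 7261728 \sqrt{134} \approx -1.4367 \cdot 10^{8}$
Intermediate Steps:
$K{\left(l \right)} = l^{\frac{3}{2}}$
$\left(-10098 - 44094\right) \left(K{\left(134 \right)} + 1100\right) = \left(-10098 - 44094\right) \left(134^{\frac{3}{2}} + 1100\right) = - 54192 \left(134 \sqrt{134} + 1100\right) = - 54192 \left(1100 + 134 \sqrt{134}\right) = -59611200 - 7261728 \sqrt{134}$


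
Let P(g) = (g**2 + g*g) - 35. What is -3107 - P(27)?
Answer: -4530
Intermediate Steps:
P(g) = -35 + 2*g**2 (P(g) = (g**2 + g**2) - 35 = 2*g**2 - 35 = -35 + 2*g**2)
-3107 - P(27) = -3107 - (-35 + 2*27**2) = -3107 - (-35 + 2*729) = -3107 - (-35 + 1458) = -3107 - 1*1423 = -3107 - 1423 = -4530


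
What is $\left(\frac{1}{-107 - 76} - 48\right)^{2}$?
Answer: $\frac{77176225}{33489} \approx 2304.5$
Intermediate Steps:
$\left(\frac{1}{-107 - 76} - 48\right)^{2} = \left(\frac{1}{-183} - 48\right)^{2} = \left(- \frac{1}{183} - 48\right)^{2} = \left(- \frac{8785}{183}\right)^{2} = \frac{77176225}{33489}$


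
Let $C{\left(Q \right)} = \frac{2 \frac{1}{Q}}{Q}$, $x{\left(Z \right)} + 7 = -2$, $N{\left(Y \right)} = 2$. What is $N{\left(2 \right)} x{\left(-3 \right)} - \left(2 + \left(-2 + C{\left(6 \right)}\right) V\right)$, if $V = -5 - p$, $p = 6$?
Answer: $- \frac{745}{18} \approx -41.389$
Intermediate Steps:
$x{\left(Z \right)} = -9$ ($x{\left(Z \right)} = -7 - 2 = -9$)
$C{\left(Q \right)} = \frac{2}{Q^{2}}$
$V = -11$ ($V = -5 - 6 = -11$)
$N{\left(2 \right)} x{\left(-3 \right)} - \left(2 + \left(-2 + C{\left(6 \right)}\right) V\right) = 2 \left(-9\right) - \left(2 + \left(-2 + \frac{2}{36}\right) \left(-11\right)\right) = -18 - \left(2 + \left(-2 + 2 \cdot \frac{1}{36}\right) \left(-11\right)\right) = -18 - \left(2 + \left(-2 + \frac{1}{18}\right) \left(-11\right)\right) = -18 - \left(2 - - \frac{385}{18}\right) = -18 - \left(2 + \frac{385}{18}\right) = -18 - \frac{421}{18} = - \frac{745}{18}$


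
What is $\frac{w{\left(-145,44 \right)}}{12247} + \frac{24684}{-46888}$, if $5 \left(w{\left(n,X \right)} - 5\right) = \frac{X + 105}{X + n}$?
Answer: $- \frac{38138148213}{72497463670} \approx -0.52606$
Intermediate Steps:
$w{\left(n,X \right)} = 5 + \frac{105 + X}{5 \left(X + n\right)}$ ($w{\left(n,X \right)} = 5 + \frac{\left(X + 105\right) \frac{1}{X + n}}{5} = 5 + \frac{\left(105 + X\right) \frac{1}{X + n}}{5} = 5 + \frac{\frac{1}{X + n} \left(105 + X\right)}{5} = 5 + \frac{105 + X}{5 \left(X + n\right)}$)
$\frac{w{\left(-145,44 \right)}}{12247} + \frac{24684}{-46888} = \frac{\frac{1}{44 - 145} \left(21 + 5 \left(-145\right) + \frac{26}{5} \cdot 44\right)}{12247} + \frac{24684}{-46888} = \frac{21 - 725 + \frac{1144}{5}}{-101} \cdot \frac{1}{12247} + 24684 \left(- \frac{1}{46888}\right) = \left(- \frac{1}{101}\right) \left(- \frac{2376}{5}\right) \frac{1}{12247} - \frac{6171}{11722} = \frac{2376}{505} \cdot \frac{1}{12247} - \frac{6171}{11722} = \frac{2376}{6184735} - \frac{6171}{11722} = - \frac{38138148213}{72497463670}$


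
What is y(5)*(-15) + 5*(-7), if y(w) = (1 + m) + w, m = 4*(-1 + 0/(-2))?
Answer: -65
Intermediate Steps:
m = -4 (m = 4*(-1 + 0*(-½)) = 4*(-1 + 0) = 4*(-1) = -4)
y(w) = -3 + w (y(w) = (1 - 4) + w = -3 + w)
y(5)*(-15) + 5*(-7) = (-3 + 5)*(-15) + 5*(-7) = 2*(-15) - 35 = -30 - 35 = -65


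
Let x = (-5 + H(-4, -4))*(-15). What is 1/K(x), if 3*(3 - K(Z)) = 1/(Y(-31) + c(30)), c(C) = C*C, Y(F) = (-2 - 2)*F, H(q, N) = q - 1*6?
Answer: 3072/9215 ≈ 0.33337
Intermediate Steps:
H(q, N) = -6 + q (H(q, N) = q - 6 = -6 + q)
Y(F) = -4*F
c(C) = C**2
x = 225 (x = (-5 + (-6 - 4))*(-15) = (-5 - 10)*(-15) = -15*(-15) = 225)
K(Z) = 9215/3072 (K(Z) = 3 - 1/(3*(-4*(-31) + 30**2)) = 3 - 1/(3*(124 + 900)) = 3 - 1/3/1024 = 3 - 1/3*1/1024 = 3 - 1/3072 = 9215/3072)
1/K(x) = 1/(9215/3072) = 3072/9215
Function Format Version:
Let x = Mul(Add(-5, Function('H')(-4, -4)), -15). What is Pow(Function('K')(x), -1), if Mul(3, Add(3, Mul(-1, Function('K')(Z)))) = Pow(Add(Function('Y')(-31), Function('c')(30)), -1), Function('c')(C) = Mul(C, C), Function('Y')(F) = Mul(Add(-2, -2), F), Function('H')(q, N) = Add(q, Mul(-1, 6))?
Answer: Rational(3072, 9215) ≈ 0.33337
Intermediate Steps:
Function('H')(q, N) = Add(-6, q) (Function('H')(q, N) = Add(q, -6) = Add(-6, q))
Function('Y')(F) = Mul(-4, F)
Function('c')(C) = Pow(C, 2)
x = 225 (x = Mul(Add(-5, Add(-6, -4)), -15) = Mul(Add(-5, -10), -15) = Mul(-15, -15) = 225)
Function('K')(Z) = Rational(9215, 3072) (Function('K')(Z) = Add(3, Mul(Rational(-1, 3), Pow(Add(Mul(-4, -31), Pow(30, 2)), -1))) = Add(3, Mul(Rational(-1, 3), Pow(Add(124, 900), -1))) = Add(3, Mul(Rational(-1, 3), Pow(1024, -1))) = Add(3, Mul(Rational(-1, 3), Rational(1, 1024))) = Add(3, Rational(-1, 3072)) = Rational(9215, 3072))
Pow(Function('K')(x), -1) = Pow(Rational(9215, 3072), -1) = Rational(3072, 9215)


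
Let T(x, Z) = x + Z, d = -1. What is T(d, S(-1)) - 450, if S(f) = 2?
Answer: -449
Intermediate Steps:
T(x, Z) = Z + x
T(d, S(-1)) - 450 = (2 - 1) - 450 = 1 - 450 = -449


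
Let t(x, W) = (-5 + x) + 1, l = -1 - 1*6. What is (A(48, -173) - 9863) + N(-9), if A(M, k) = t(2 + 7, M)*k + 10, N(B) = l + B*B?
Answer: -10644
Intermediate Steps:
l = -7 (l = -1 - 6 = -7)
N(B) = -7 + B² (N(B) = -7 + B*B = -7 + B²)
t(x, W) = -4 + x
A(M, k) = 10 + 5*k (A(M, k) = (-4 + (2 + 7))*k + 10 = (-4 + 9)*k + 10 = 5*k + 10 = 10 + 5*k)
(A(48, -173) - 9863) + N(-9) = ((10 + 5*(-173)) - 9863) + (-7 + (-9)²) = ((10 - 865) - 9863) + (-7 + 81) = (-855 - 9863) + 74 = -10718 + 74 = -10644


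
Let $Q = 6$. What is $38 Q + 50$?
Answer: $278$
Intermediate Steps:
$38 Q + 50 = 38 \cdot 6 + 50 = 228 + 50 = 278$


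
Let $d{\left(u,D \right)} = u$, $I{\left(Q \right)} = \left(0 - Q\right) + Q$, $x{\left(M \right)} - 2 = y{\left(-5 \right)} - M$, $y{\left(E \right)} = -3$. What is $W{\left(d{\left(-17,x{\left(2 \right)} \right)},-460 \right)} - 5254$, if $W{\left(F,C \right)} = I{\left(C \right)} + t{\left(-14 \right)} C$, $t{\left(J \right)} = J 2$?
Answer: $7626$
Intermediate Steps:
$x{\left(M \right)} = -1 - M$ ($x{\left(M \right)} = 2 - \left(3 + M\right) = -1 - M$)
$t{\left(J \right)} = 2 J$
$I{\left(Q \right)} = 0$ ($I{\left(Q \right)} = - Q + Q = 0$)
$W{\left(F,C \right)} = - 28 C$ ($W{\left(F,C \right)} = 0 + 2 \left(-14\right) C = 0 - 28 C = - 28 C$)
$W{\left(d{\left(-17,x{\left(2 \right)} \right)},-460 \right)} - 5254 = \left(-28\right) \left(-460\right) - 5254 = 12880 - 5254 = 7626$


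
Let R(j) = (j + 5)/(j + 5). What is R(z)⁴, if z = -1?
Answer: 1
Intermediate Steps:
R(j) = 1 (R(j) = (5 + j)/(5 + j) = 1)
R(z)⁴ = 1⁴ = 1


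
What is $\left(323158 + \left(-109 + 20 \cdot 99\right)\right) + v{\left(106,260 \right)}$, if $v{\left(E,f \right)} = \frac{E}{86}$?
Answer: $\frac{13976300}{43} \approx 3.2503 \cdot 10^{5}$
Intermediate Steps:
$v{\left(E,f \right)} = \frac{E}{86}$ ($v{\left(E,f \right)} = E \frac{1}{86} = \frac{E}{86}$)
$\left(323158 + \left(-109 + 20 \cdot 99\right)\right) + v{\left(106,260 \right)} = \left(323158 + \left(-109 + 20 \cdot 99\right)\right) + \frac{1}{86} \cdot 106 = \left(323158 + \left(-109 + 1980\right)\right) + \frac{53}{43} = \left(323158 + 1871\right) + \frac{53}{43} = 325029 + \frac{53}{43} = \frac{13976300}{43}$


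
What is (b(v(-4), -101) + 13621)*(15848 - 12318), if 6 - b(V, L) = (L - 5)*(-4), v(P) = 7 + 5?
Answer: 46606590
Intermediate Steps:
v(P) = 12
b(V, L) = -14 + 4*L (b(V, L) = 6 - (L - 5)*(-4) = 6 - (-5 + L)*(-4) = 6 - (20 - 4*L) = 6 + (-20 + 4*L) = -14 + 4*L)
(b(v(-4), -101) + 13621)*(15848 - 12318) = ((-14 + 4*(-101)) + 13621)*(15848 - 12318) = ((-14 - 404) + 13621)*3530 = (-418 + 13621)*3530 = 13203*3530 = 46606590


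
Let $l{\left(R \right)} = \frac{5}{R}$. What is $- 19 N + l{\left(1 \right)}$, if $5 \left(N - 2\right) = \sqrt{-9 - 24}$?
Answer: $-33 - \frac{19 i \sqrt{33}}{5} \approx -33.0 - 21.829 i$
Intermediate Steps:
$N = 2 + \frac{i \sqrt{33}}{5}$ ($N = 2 + \frac{\sqrt{-9 - 24}}{5} = 2 + \frac{\sqrt{-33}}{5} = 2 + \frac{i \sqrt{33}}{5} \approx 2.0 + 1.1489 i$)
$- 19 N + l{\left(1 \right)} = - 19 \left(2 + \frac{i \sqrt{33}}{5}\right) + \frac{5}{1} = \left(-38 - \frac{19 i \sqrt{33}}{5}\right) + 5 \cdot 1 = \left(-38 - \frac{19 i \sqrt{33}}{5}\right) + 5 = -33 - \frac{19 i \sqrt{33}}{5}$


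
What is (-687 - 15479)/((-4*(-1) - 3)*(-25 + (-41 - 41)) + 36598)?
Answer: -16166/36491 ≈ -0.44301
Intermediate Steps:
(-687 - 15479)/((-4*(-1) - 3)*(-25 + (-41 - 41)) + 36598) = -16166/((4 - 3)*(-25 - 82) + 36598) = -16166/(1*(-107) + 36598) = -16166/(-107 + 36598) = -16166/36491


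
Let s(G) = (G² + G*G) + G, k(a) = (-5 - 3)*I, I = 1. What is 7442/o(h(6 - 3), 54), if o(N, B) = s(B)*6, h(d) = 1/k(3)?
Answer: 3721/17658 ≈ 0.21073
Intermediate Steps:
k(a) = -8 (k(a) = (-5 - 3)*1 = -8*1 = -8)
s(G) = G + 2*G² (s(G) = (G² + G²) + G = 2*G² + G = G + 2*G²)
h(d) = -⅛ (h(d) = 1/(-8) = -⅛)
o(N, B) = 6*B*(1 + 2*B) (o(N, B) = (B*(1 + 2*B))*6 = 6*B*(1 + 2*B))
7442/o(h(6 - 3), 54) = 7442/((6*54*(1 + 2*54))) = 7442/((6*54*(1 + 108))) = 7442/((6*54*109)) = 7442/35316 = 7442*(1/35316) = 3721/17658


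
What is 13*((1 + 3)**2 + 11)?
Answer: 351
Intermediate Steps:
13*((1 + 3)**2 + 11) = 13*(4**2 + 11) = 13*(16 + 11) = 13*27 = 351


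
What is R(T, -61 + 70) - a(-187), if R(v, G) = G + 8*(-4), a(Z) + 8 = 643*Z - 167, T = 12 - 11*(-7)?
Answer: 120393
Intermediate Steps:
T = 89 (T = 12 + 77 = 89)
a(Z) = -175 + 643*Z (a(Z) = -8 + (643*Z - 167) = -8 + (-167 + 643*Z) = -175 + 643*Z)
R(v, G) = -32 + G (R(v, G) = G - 32 = -32 + G)
R(T, -61 + 70) - a(-187) = (-32 + (-61 + 70)) - (-175 + 643*(-187)) = (-32 + 9) - (-175 - 120241) = -23 - 1*(-120416) = -23 + 120416 = 120393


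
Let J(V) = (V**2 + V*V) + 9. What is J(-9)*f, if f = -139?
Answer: -23769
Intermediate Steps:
J(V) = 9 + 2*V**2 (J(V) = (V**2 + V**2) + 9 = 2*V**2 + 9 = 9 + 2*V**2)
J(-9)*f = (9 + 2*(-9)**2)*(-139) = (9 + 2*81)*(-139) = (9 + 162)*(-139) = 171*(-139) = -23769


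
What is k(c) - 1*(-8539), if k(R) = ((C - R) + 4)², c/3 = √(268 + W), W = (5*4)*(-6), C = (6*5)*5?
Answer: 33587 - 1848*√37 ≈ 22346.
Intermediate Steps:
C = 150 (C = 30*5 = 150)
W = -120 (W = 20*(-6) = -120)
c = 6*√37 (c = 3*√(268 - 120) = 3*√148 = 3*(2*√37) = 6*√37 ≈ 36.497)
k(R) = (154 - R)² (k(R) = ((150 - R) + 4)² = (154 - R)²)
k(c) - 1*(-8539) = (154 - 6*√37)² - 1*(-8539) = (154 - 6*√37)² + 8539 = 8539 + (154 - 6*√37)²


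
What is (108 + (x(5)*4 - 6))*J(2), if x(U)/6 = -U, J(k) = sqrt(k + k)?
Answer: -36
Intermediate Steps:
J(k) = sqrt(2)*sqrt(k) (J(k) = sqrt(2*k) = sqrt(2)*sqrt(k))
x(U) = -6*U (x(U) = 6*(-U) = -6*U)
(108 + (x(5)*4 - 6))*J(2) = (108 + (-6*5*4 - 6))*(sqrt(2)*sqrt(2)) = (108 + (-30*4 - 6))*2 = (108 + (-120 - 6))*2 = (108 - 126)*2 = -18*2 = -36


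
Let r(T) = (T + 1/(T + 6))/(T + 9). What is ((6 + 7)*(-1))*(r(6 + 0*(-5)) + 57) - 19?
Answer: -137749/180 ≈ -765.27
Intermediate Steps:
r(T) = (T + 1/(6 + T))/(9 + T)
((6 + 7)*(-1))*(r(6 + 0*(-5)) + 57) - 19 = ((6 + 7)*(-1))*((1 + (6 + 0*(-5))² + 6*(6 + 0*(-5)))/(54 + (6 + 0*(-5))² + 15*(6 + 0*(-5))) + 57) - 19 = (13*(-1))*((1 + (6 + 0)² + 6*(6 + 0))/(54 + (6 + 0)² + 15*(6 + 0)) + 57) - 19 = -13*((1 + 6² + 6*6)/(54 + 6² + 15*6) + 57) - 19 = -13*((1 + 36 + 36)/(54 + 36 + 90) + 57) - 19 = -13*(73/180 + 57) - 19 = -13*10333/180 - 19 = -134329/180 - 19 = -137749/180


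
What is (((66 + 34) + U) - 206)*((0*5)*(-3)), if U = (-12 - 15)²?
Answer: 0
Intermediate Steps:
U = 729 (U = (-27)² = 729)
(((66 + 34) + U) - 206)*((0*5)*(-3)) = (((66 + 34) + 729) - 206)*((0*5)*(-3)) = ((100 + 729) - 206)*(0*(-3)) = (829 - 206)*0 = 623*0 = 0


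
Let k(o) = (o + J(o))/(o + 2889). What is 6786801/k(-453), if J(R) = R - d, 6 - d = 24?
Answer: -1377720603/74 ≈ -1.8618e+7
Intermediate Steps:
d = -18 (d = 6 - 1*24 = 6 - 24 = -18)
J(R) = 18 + R (J(R) = R - 1*(-18) = R + 18 = 18 + R)
k(o) = (18 + 2*o)/(2889 + o) (k(o) = (o + (18 + o))/(o + 2889) = (18 + 2*o)/(2889 + o))
6786801/k(-453) = 6786801/((2*(9 - 453)/(2889 - 453))) = 6786801/((2*(-444)/2436)) = 6786801/((2*(1/2436)*(-444))) = 6786801/(-74/203) = 6786801*(-203/74) = -1377720603/74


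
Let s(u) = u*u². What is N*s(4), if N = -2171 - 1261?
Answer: -219648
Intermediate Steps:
s(u) = u³
N = -3432
N*s(4) = -3432*4³ = -3432*64 = -219648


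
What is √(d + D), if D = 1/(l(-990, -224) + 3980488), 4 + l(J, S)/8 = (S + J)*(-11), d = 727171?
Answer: √3037015718898677678/2043644 ≈ 852.74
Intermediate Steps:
l(J, S) = -32 - 88*J - 88*S (l(J, S) = -32 + 8*((S + J)*(-11)) = -32 + 8*((J + S)*(-11)) = -32 + 8*(-11*J - 11*S) = -32 + (-88*J - 88*S) = -32 - 88*J - 88*S)
D = 1/4087288 (D = 1/((-32 - 88*(-990) - 88*(-224)) + 3980488) = 1/((-32 + 87120 + 19712) + 3980488) = 1/(106800 + 3980488) = 1/4087288 ≈ 2.4466e-7)
√(d + D) = √(727171 + 1/4087288) = √(2972157302249/4087288) = √3037015718898677678/2043644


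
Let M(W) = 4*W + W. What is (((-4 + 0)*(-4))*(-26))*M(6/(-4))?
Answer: 3120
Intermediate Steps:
M(W) = 5*W
(((-4 + 0)*(-4))*(-26))*M(6/(-4)) = (((-4 + 0)*(-4))*(-26))*(5*(6/(-4))) = (-4*(-4)*(-26))*(5*(6*(-¼))) = (16*(-26))*(5*(-3/2)) = -416*(-15/2) = 3120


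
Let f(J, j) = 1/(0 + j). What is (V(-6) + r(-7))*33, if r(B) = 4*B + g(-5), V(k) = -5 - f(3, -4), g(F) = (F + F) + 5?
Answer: -4983/4 ≈ -1245.8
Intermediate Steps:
f(J, j) = 1/j
g(F) = 5 + 2*F (g(F) = 2*F + 5 = 5 + 2*F)
V(k) = -19/4 (V(k) = -5 - 1/(-4) = -5 - 1*(-¼) = -5 + ¼ = -19/4)
r(B) = -5 + 4*B (r(B) = 4*B + (5 + 2*(-5)) = 4*B + (5 - 10) = 4*B - 5 = -5 + 4*B)
(V(-6) + r(-7))*33 = (-19/4 + (-5 + 4*(-7)))*33 = (-19/4 + (-5 - 28))*33 = (-19/4 - 33)*33 = -151/4*33 = -4983/4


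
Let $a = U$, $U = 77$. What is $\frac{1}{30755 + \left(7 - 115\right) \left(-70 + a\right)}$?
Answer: $\frac{1}{29999} \approx 3.3334 \cdot 10^{-5}$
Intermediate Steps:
$a = 77$
$\frac{1}{30755 + \left(7 - 115\right) \left(-70 + a\right)} = \frac{1}{30755 + \left(7 - 115\right) \left(-70 + 77\right)} = \frac{1}{30755 - 756} = \frac{1}{29999}$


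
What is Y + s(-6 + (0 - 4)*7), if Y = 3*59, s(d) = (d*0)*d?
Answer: 177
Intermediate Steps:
s(d) = 0 (s(d) = 0*d = 0)
Y = 177
Y + s(-6 + (0 - 4)*7) = 177 + 0 = 177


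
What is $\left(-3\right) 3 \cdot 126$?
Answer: $-1134$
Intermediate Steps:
$\left(-3\right) 3 \cdot 126 = \left(-9\right) 126 = -1134$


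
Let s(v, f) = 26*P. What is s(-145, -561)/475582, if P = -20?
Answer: -260/237791 ≈ -0.0010934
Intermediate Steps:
s(v, f) = -520 (s(v, f) = 26*(-20) = -520)
s(-145, -561)/475582 = -520/475582 = -520*1/475582 = -260/237791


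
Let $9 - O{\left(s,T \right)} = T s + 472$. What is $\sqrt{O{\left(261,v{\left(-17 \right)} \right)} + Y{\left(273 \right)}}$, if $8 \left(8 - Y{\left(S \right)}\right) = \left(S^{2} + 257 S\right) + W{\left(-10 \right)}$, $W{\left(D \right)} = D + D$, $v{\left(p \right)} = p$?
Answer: $\frac{i \sqrt{56407}}{2} \approx 118.75 i$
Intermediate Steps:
$W{\left(D \right)} = 2 D$
$O{\left(s,T \right)} = -463 - T s$ ($O{\left(s,T \right)} = 9 - \left(T s + 472\right) = 9 - \left(472 + T s\right) = -463 - T s$)
$Y{\left(S \right)} = \frac{21}{2} - \frac{257 S}{8} - \frac{S^{2}}{8}$ ($Y{\left(S \right)} = 8 - \frac{\left(S^{2} + 257 S\right) + 2 \left(-10\right)}{8} = 8 - \frac{\left(S^{2} + 257 S\right) - 20}{8} = 8 - \frac{-20 + S^{2} + 257 S}{8} = 8 - \left(- \frac{5}{2} + \frac{S^{2}}{8} + \frac{257 S}{8}\right) = \frac{21}{2} - \frac{257 S}{8} - \frac{S^{2}}{8}$)
$\sqrt{O{\left(261,v{\left(-17 \right)} \right)} + Y{\left(273 \right)}} = \sqrt{\left(-463 - \left(-17\right) 261\right) - \left(\frac{70077}{8} + \frac{74529}{8}\right)} = \sqrt{\left(-463 + 4437\right) - \frac{72303}{4}} = \sqrt{3974 - \frac{72303}{4}} = \sqrt{- \frac{56407}{4}} = \frac{i \sqrt{56407}}{2}$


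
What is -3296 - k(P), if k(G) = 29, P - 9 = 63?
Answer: -3325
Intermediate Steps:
P = 72 (P = 9 + 63 = 72)
-3296 - k(P) = -3296 - 1*29 = -3296 - 29 = -3325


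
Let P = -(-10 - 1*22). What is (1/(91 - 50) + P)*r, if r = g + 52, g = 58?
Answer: 144430/41 ≈ 3522.7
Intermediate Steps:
P = 32 (P = -(-10 - 22) = -1*(-32) = 32)
r = 110 (r = 58 + 52 = 110)
(1/(91 - 50) + P)*r = (1/(91 - 50) + 32)*110 = (1/41 + 32)*110 = (1313/41)*110 = 144430/41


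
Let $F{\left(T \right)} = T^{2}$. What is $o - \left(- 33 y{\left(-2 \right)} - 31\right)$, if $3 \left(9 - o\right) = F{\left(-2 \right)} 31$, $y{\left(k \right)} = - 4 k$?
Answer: $\frac{788}{3} \approx 262.67$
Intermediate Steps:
$o = - \frac{97}{3}$ ($o = 9 - \frac{\left(-2\right)^{2} \cdot 31}{3} = 9 - \frac{4 \cdot 31}{3} = 9 - \frac{124}{3} = - \frac{97}{3} \approx -32.333$)
$o - \left(- 33 y{\left(-2 \right)} - 31\right) = - \frac{97}{3} - \left(- 33 \left(\left(-4\right) \left(-2\right)\right) - 31\right) = - \frac{97}{3} - \left(\left(-33\right) 8 - 31\right) = - \frac{97}{3} - \left(-264 - 31\right) = - \frac{97}{3} - -295 = - \frac{97}{3} + 295 = \frac{788}{3}$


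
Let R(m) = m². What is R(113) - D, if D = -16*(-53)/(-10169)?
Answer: 129848809/10169 ≈ 12769.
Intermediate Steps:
D = -848/10169 (D = 848*(-1/10169) = -848/10169 ≈ -0.083391)
R(113) - D = 113² - 1*(-848/10169) = 12769 + 848/10169 = 129848809/10169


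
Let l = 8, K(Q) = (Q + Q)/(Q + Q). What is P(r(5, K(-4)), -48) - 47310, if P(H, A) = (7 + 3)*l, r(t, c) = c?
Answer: -47230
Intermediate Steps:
K(Q) = 1 (K(Q) = (2*Q)/((2*Q)) = (2*Q)*(1/(2*Q)) = 1)
P(H, A) = 80 (P(H, A) = (7 + 3)*8 = 10*8 = 80)
P(r(5, K(-4)), -48) - 47310 = 80 - 47310 = -47230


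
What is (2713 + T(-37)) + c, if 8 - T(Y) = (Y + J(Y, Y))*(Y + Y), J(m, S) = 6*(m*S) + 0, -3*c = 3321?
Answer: 606712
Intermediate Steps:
c = -1107 (c = -⅓*3321 = -1107)
J(m, S) = 6*S*m (J(m, S) = 6*(S*m) + 0 = 6*S*m + 0 = 6*S*m)
T(Y) = 8 - 2*Y*(Y + 6*Y²) (T(Y) = 8 - (Y + 6*Y*Y)*(Y + Y) = 8 - (Y + 6*Y²)*2*Y = 8 - 2*Y*(Y + 6*Y²))
(2713 + T(-37)) + c = (2713 + (8 - 12*(-37)³ - 2*(-37)²)) - 1107 = (2713 + (8 - 12*(-50653) - 2*1369)) - 1107 = (2713 + (8 + 607836 - 2738)) - 1107 = (2713 + 605106) - 1107 = 607819 - 1107 = 606712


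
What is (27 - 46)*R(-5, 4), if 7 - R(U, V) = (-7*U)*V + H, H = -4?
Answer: 2451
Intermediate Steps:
R(U, V) = 11 + 7*U*V (R(U, V) = 7 - ((-7*U)*V - 4) = 7 - (-7*U*V - 4) = 7 - (-4 - 7*U*V) = 7 + (4 + 7*U*V) = 11 + 7*U*V)
(27 - 46)*R(-5, 4) = (27 - 46)*(11 + 7*(-5)*4) = -19*(11 - 140) = -19*(-129) = 2451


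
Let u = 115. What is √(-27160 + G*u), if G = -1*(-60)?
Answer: 2*I*√5065 ≈ 142.34*I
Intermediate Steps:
G = 60
√(-27160 + G*u) = √(-27160 + 60*115) = √(-27160 + 6900) = √(-20260) = 2*I*√5065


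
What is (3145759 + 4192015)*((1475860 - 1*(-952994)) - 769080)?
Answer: 12179046503076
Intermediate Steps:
(3145759 + 4192015)*((1475860 - 1*(-952994)) - 769080) = 7337774*((1475860 + 952994) - 769080) = 7337774*(2428854 - 769080) = 7337774*1659774 = 12179046503076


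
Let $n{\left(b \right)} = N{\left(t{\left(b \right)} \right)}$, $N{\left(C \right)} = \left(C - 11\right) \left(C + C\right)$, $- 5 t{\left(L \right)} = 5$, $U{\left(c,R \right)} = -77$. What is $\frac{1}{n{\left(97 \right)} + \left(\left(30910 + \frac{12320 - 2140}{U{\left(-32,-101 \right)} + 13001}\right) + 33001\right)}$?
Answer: $\frac{3231}{206576530} \approx 1.5641 \cdot 10^{-5}$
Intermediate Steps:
$t{\left(L \right)} = -1$ ($t{\left(L \right)} = \left(- \frac{1}{5}\right) 5 = -1$)
$N{\left(C \right)} = 2 C \left(-11 + C\right)$ ($N{\left(C \right)} = \left(-11 + C\right) 2 C = 2 C \left(-11 + C\right)$)
$n{\left(b \right)} = 24$ ($n{\left(b \right)} = 2 \left(-1\right) \left(-11 - 1\right) = 2 \left(-1\right) \left(-12\right) = 24$)
$\frac{1}{n{\left(97 \right)} + \left(\left(30910 + \frac{12320 - 2140}{U{\left(-32,-101 \right)} + 13001}\right) + 33001\right)} = \frac{1}{24 + \left(\left(30910 + \frac{12320 - 2140}{-77 + 13001}\right) + 33001\right)} = \frac{1}{24 + \left(\left(30910 + \frac{10180}{12924}\right) + 33001\right)} = \frac{1}{24 + \left(\left(30910 + 10180 \cdot \frac{1}{12924}\right) + 33001\right)} = \frac{1}{24 + \left(\left(30910 + \frac{2545}{3231}\right) + 33001\right)} = \frac{1}{24 + \left(\frac{99872755}{3231} + 33001\right)} = \frac{1}{24 + \frac{206498986}{3231}} = \frac{1}{\frac{206576530}{3231}} = \frac{3231}{206576530}$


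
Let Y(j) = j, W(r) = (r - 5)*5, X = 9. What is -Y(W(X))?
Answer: -20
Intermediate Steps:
W(r) = -25 + 5*r (W(r) = (-5 + r)*5 = -25 + 5*r)
-Y(W(X)) = -(-25 + 5*9) = -(-25 + 45) = -1*20 = -20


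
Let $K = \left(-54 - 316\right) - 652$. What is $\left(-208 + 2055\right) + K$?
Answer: $825$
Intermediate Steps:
$K = -1022$ ($K = -370 - 652 = -1022$)
$\left(-208 + 2055\right) + K = \left(-208 + 2055\right) - 1022 = 1847 - 1022 = 825$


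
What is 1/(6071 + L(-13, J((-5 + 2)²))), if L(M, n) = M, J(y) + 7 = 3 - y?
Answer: 1/6058 ≈ 0.00016507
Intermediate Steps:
J(y) = -4 - y (J(y) = -7 + (3 - y) = -4 - y)
1/(6071 + L(-13, J((-5 + 2)²))) = 1/(6071 - 13) = 1/6058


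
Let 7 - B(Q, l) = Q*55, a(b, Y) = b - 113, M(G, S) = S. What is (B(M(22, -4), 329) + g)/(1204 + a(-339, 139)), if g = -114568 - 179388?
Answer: -293729/752 ≈ -390.60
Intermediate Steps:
g = -293956
a(b, Y) = -113 + b
B(Q, l) = 7 - 55*Q (B(Q, l) = 7 - Q*55 = 7 - 55*Q)
(B(M(22, -4), 329) + g)/(1204 + a(-339, 139)) = ((7 - 55*(-4)) - 293956)/(1204 + (-113 - 339)) = ((7 + 220) - 293956)/(1204 - 452) = (227 - 293956)/752 = -293729*1/752 = -293729/752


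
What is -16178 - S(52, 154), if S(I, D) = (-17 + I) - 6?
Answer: -16207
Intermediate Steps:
S(I, D) = -23 + I
-16178 - S(52, 154) = -16178 - (-23 + 52) = -16178 - 1*29 = -16178 - 29 = -16207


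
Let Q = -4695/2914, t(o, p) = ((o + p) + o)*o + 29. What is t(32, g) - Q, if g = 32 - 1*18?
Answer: 7362545/2914 ≈ 2526.6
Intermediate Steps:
g = 14 (g = 32 - 18 = 14)
t(o, p) = 29 + o*(p + 2*o) (t(o, p) = (p + 2*o)*o + 29 = o*(p + 2*o) + 29 = 29 + o*(p + 2*o))
Q = -4695/2914 (Q = -4695*1/2914 = -4695/2914 ≈ -1.6112)
t(32, g) - Q = (29 + 2*32**2 + 32*14) - 1*(-4695/2914) = (29 + 2*1024 + 448) + 4695/2914 = (29 + 2048 + 448) + 4695/2914 = 2525 + 4695/2914 = 7362545/2914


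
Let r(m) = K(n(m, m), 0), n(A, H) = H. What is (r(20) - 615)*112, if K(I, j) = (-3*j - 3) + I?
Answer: -66976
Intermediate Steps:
K(I, j) = -3 + I - 3*j (K(I, j) = (-3 - 3*j) + I = -3 + I - 3*j)
r(m) = -3 + m (r(m) = -3 + m - 3*0 = -3 + m + 0 = -3 + m)
(r(20) - 615)*112 = ((-3 + 20) - 615)*112 = (17 - 615)*112 = -598*112 = -66976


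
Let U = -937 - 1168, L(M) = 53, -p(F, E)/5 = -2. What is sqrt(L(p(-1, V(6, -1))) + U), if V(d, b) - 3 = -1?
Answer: 6*I*sqrt(57) ≈ 45.299*I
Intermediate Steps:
V(d, b) = 2 (V(d, b) = 3 - 1 = 2)
p(F, E) = 10 (p(F, E) = -5*(-2) = 10)
U = -2105
sqrt(L(p(-1, V(6, -1))) + U) = sqrt(53 - 2105) = sqrt(-2052) = 6*I*sqrt(57)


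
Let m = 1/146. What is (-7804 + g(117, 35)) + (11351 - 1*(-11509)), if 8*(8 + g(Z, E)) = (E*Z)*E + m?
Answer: 38501515/1168 ≈ 32964.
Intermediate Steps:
m = 1/146 ≈ 0.0068493
g(Z, E) = -9343/1168 + Z*E**2/8 (g(Z, E) = -8 + ((E*Z)*E + 1/146)/8 = -8 + (Z*E**2 + 1/146)/8 = -8 + (1/146 + Z*E**2)/8 = -8 + (1/1168 + Z*E**2/8) = -9343/1168 + Z*E**2/8)
(-7804 + g(117, 35)) + (11351 - 1*(-11509)) = (-7804 + (-9343/1168 + (1/8)*117*35**2)) + (11351 - 1*(-11509)) = (-7804 + (-9343/1168 + (1/8)*117*1225)) + (11351 + 11509) = (-7804 + (-9343/1168 + 143325/8)) + 22860 = (-7804 + 20916107/1168) + 22860 = 11801035/1168 + 22860 = 38501515/1168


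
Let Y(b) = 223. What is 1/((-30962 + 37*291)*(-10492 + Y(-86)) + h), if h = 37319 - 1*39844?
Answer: 1/207379930 ≈ 4.8221e-9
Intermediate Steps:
h = -2525 (h = 37319 - 39844 = -2525)
1/((-30962 + 37*291)*(-10492 + Y(-86)) + h) = 1/((-30962 + 37*291)*(-10492 + 223) - 2525) = 1/((-30962 + 10767)*(-10269) - 2525) = 1/(-20195*(-10269) - 2525) = 1/(207382455 - 2525) = 1/207379930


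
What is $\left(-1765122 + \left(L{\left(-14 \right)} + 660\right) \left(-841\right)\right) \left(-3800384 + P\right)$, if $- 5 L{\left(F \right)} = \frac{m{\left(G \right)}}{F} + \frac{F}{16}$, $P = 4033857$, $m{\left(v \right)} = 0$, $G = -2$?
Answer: $- \frac{21669368538991}{40} \approx -5.4173 \cdot 10^{11}$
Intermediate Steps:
$L{\left(F \right)} = - \frac{F}{80}$ ($L{\left(F \right)} = - \frac{\frac{0}{F} + \frac{F}{16}}{5} = - \frac{0 + F \frac{1}{16}}{5} = - \frac{0 + \frac{F}{16}}{5} = - \frac{\frac{1}{16} F}{5} = - \frac{F}{80}$)
$\left(-1765122 + \left(L{\left(-14 \right)} + 660\right) \left(-841\right)\right) \left(-3800384 + P\right) = \left(-1765122 + \left(\left(- \frac{1}{80}\right) \left(-14\right) + 660\right) \left(-841\right)\right) \left(-3800384 + 4033857\right) = \left(-1765122 + \left(\frac{7}{40} + 660\right) \left(-841\right)\right) 233473 = \left(-1765122 + \frac{26407}{40} \left(-841\right)\right) 233473 = \left(-1765122 - \frac{22208287}{40}\right) 233473 = \left(- \frac{92813167}{40}\right) 233473 = - \frac{21669368538991}{40}$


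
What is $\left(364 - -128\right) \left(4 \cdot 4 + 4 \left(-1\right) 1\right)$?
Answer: $5904$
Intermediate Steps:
$\left(364 - -128\right) \left(4 \cdot 4 + 4 \left(-1\right) 1\right) = \left(364 + 128\right) \left(16 - 4\right) = 492 \left(16 - 4\right) = 492 \cdot 12 = 5904$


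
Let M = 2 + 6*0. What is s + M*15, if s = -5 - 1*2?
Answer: 23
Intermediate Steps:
M = 2 (M = 2 + 0 = 2)
s = -7 (s = -5 - 2 = -7)
s + M*15 = -7 + 2*15 = -7 + 30 = 23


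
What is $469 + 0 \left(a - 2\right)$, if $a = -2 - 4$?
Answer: $469$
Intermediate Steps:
$a = -6$
$469 + 0 \left(a - 2\right) = 469 + 0 \left(-6 - 2\right) = 469 + 0 \left(-8\right) = 469 + 0 = 469$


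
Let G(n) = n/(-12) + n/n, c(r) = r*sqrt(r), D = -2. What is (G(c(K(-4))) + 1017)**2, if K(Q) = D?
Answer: (6108 + I*sqrt(2))**2/36 ≈ 1.0363e+6 + 479.89*I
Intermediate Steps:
K(Q) = -2
c(r) = r**(3/2)
G(n) = 1 - n/12 (G(n) = n*(-1/12) + 1 = -n/12 + 1 = 1 - n/12)
(G(c(K(-4))) + 1017)**2 = ((1 - (-1)*I*sqrt(2)/6) + 1017)**2 = ((1 + I*sqrt(2)/6) + 1017)**2 = (1018 + I*sqrt(2)/6)**2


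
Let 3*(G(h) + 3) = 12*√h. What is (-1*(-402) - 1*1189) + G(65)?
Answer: -790 + 4*√65 ≈ -757.75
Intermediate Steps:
G(h) = -3 + 4*√h (G(h) = -3 + (12*√h)/3 = -3 + 4*√h)
(-1*(-402) - 1*1189) + G(65) = (-1*(-402) - 1*1189) + (-3 + 4*√65) = (402 - 1189) + (-3 + 4*√65) = -787 + (-3 + 4*√65) = -790 + 4*√65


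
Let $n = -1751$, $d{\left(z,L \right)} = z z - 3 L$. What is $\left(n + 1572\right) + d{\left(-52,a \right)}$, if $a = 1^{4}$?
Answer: $2522$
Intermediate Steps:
$a = 1$
$d{\left(z,L \right)} = z^{2} - 3 L$
$\left(n + 1572\right) + d{\left(-52,a \right)} = \left(-1751 + 1572\right) + \left(\left(-52\right)^{2} - 3\right) = -179 + \left(2704 - 3\right) = -179 + 2701 = 2522$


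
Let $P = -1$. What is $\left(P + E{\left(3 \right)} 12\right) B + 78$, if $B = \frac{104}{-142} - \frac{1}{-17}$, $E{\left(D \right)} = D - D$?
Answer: $\frac{94959}{1207} \approx 78.674$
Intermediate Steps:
$E{\left(D \right)} = 0$
$B = - \frac{813}{1207}$ ($B = 104 \left(- \frac{1}{142}\right) - - \frac{1}{17} = - \frac{52}{71} + \frac{1}{17} = - \frac{813}{1207} \approx -0.67357$)
$\left(P + E{\left(3 \right)} 12\right) B + 78 = \left(-1 + 0 \cdot 12\right) \left(- \frac{813}{1207}\right) + 78 = \left(-1 + 0\right) \left(- \frac{813}{1207}\right) + 78 = \left(-1\right) \left(- \frac{813}{1207}\right) + 78 = \frac{813}{1207} + 78 = \frac{94959}{1207}$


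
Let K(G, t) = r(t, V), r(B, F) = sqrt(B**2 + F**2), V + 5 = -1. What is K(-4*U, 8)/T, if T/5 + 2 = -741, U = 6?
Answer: -2/743 ≈ -0.0026918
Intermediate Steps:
V = -6 (V = -5 - 1 = -6)
T = -3715 (T = -10 + 5*(-741) = -10 - 3705 = -3715)
K(G, t) = sqrt(36 + t**2) (K(G, t) = sqrt(t**2 + (-6)**2) = sqrt(t**2 + 36) = sqrt(36 + t**2))
K(-4*U, 8)/T = sqrt(36 + 8**2)/(-3715) = sqrt(36 + 64)*(-1/3715) = sqrt(100)*(-1/3715) = 10*(-1/3715) = -2/743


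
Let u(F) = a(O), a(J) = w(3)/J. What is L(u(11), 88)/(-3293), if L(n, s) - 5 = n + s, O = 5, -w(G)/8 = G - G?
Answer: -93/3293 ≈ -0.028242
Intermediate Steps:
w(G) = 0 (w(G) = -8*(G - G) = -8*0 = 0)
a(J) = 0 (a(J) = 0/J = 0)
u(F) = 0
L(n, s) = 5 + n + s (L(n, s) = 5 + (n + s) = 5 + n + s)
L(u(11), 88)/(-3293) = (5 + 0 + 88)/(-3293) = 93*(-1/3293) = -93/3293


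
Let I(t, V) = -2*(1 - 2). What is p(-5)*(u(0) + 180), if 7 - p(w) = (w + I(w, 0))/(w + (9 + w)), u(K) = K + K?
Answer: 720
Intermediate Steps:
u(K) = 2*K
I(t, V) = 2 (I(t, V) = -2*(-1) = 2)
p(w) = 7 - (2 + w)/(9 + 2*w) (p(w) = 7 - (w + 2)/(w + (9 + w)) = 7 - (2 + w)/(9 + 2*w))
p(-5)*(u(0) + 180) = ((61 + 13*(-5))/(9 + 2*(-5)))*(2*0 + 180) = ((61 - 65)/(9 - 10))*(0 + 180) = (-4/(-1))*180 = -1*(-4)*180 = 4*180 = 720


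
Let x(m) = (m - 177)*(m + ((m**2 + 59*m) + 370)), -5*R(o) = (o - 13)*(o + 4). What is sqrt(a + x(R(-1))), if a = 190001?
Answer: sqrt(19217615)/25 ≈ 175.35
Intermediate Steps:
R(o) = -(-13 + o)*(4 + o)/5 (R(o) = -(o - 13)*(o + 4)/5 = -(-13 + o)*(4 + o)/5)
x(m) = (-177 + m)*(370 + m**2 + 60*m) (x(m) = (-177 + m)*(m + (370 + m**2 + 59*m)) = (-177 + m)*(370 + m**2 + 60*m))
sqrt(a + x(R(-1))) = sqrt(190001 + (-65490 + (52/5 - 1/5*(-1)**2 + (9/5)*(-1))**3 - 10250*(52/5 - 1/5*(-1)**2 + (9/5)*(-1)) - 117*(52/5 - 1/5*(-1)**2 + (9/5)*(-1))**2)) = sqrt(190001 + (-65490 + (52/5 - 1/5*1 - 9/5)**3 - 10250*(52/5 - 1/5*1 - 9/5) - 117*(52/5 - 1/5*1 - 9/5)**2)) = sqrt(190001 + (-65490 + (52/5 - 1/5 - 9/5)**3 - 10250*(52/5 - 1/5 - 9/5) - 117*(52/5 - 1/5 - 9/5)**2)) = sqrt(190001 + (-65490 + (42/5)**3 - 10250*42/5 - 117*(42/5)**2)) = sqrt(190001 + (-65490 + 74088/125 - 86100 - 117*1764/25)) = sqrt(190001 + (-65490 + 74088/125 - 86100 - 206388/25)) = sqrt(190001 - 19906602/125) = sqrt(3843523/125) = sqrt(19217615)/25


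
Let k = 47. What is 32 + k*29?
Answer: 1395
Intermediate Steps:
32 + k*29 = 32 + 47*29 = 32 + 1363 = 1395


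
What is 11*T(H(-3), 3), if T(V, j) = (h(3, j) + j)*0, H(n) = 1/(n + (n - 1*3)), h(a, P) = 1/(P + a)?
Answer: 0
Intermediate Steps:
H(n) = 1/(-3 + 2*n) (H(n) = 1/(n + (n - 3)) = 1/(n + (-3 + n)) = 1/(-3 + 2*n))
T(V, j) = 0 (T(V, j) = (1/(j + 3) + j)*0 = (1/(3 + j) + j)*0 = (j + 1/(3 + j))*0 = 0)
11*T(H(-3), 3) = 11*0 = 0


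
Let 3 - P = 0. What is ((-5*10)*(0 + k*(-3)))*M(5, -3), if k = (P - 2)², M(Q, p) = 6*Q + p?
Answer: 4050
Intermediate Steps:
P = 3 (P = 3 - 1*0 = 3 + 0 = 3)
M(Q, p) = p + 6*Q
k = 1 (k = (3 - 2)² = 1² = 1)
((-5*10)*(0 + k*(-3)))*M(5, -3) = ((-5*10)*(0 + 1*(-3)))*(-3 + 6*5) = (-50*(0 - 3))*(-3 + 30) = -50*(-3)*27 = 150*27 = 4050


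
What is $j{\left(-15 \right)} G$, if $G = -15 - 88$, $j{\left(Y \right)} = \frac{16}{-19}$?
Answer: $\frac{1648}{19} \approx 86.737$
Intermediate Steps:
$j{\left(Y \right)} = - \frac{16}{19}$ ($j{\left(Y \right)} = 16 \left(- \frac{1}{19}\right) = - \frac{16}{19}$)
$G = -103$
$j{\left(-15 \right)} G = \left(- \frac{16}{19}\right) \left(-103\right) = \frac{1648}{19}$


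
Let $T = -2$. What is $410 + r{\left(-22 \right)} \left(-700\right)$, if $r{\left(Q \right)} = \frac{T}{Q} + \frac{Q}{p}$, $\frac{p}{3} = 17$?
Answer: $\frac{363710}{561} \approx 648.32$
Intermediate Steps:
$p = 51$ ($p = 3 \cdot 17 = 51$)
$r{\left(Q \right)} = - \frac{2}{Q} + \frac{Q}{51}$
$410 + r{\left(-22 \right)} \left(-700\right) = 410 + \left(- \frac{2}{-22} + \frac{1}{51} \left(-22\right)\right) \left(-700\right) = 410 + \left(\left(-2\right) \left(- \frac{1}{22}\right) - \frac{22}{51}\right) \left(-700\right) = 410 + \left(\frac{1}{11} - \frac{22}{51}\right) \left(-700\right) = 410 - - \frac{133700}{561} = 410 + \frac{133700}{561} = \frac{363710}{561}$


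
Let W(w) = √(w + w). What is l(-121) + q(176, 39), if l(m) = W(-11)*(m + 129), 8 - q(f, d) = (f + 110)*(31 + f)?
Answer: -59194 + 8*I*√22 ≈ -59194.0 + 37.523*I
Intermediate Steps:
q(f, d) = 8 - (31 + f)*(110 + f) (q(f, d) = 8 - (f + 110)*(31 + f) = 8 - (110 + f)*(31 + f) = 8 - (31 + f)*(110 + f))
W(w) = √2*√w (W(w) = √(2*w) = √2*√w)
l(m) = I*√22*(129 + m) (l(m) = (√2*√(-11))*(m + 129) = (√2*(I*√11))*(129 + m) = (I*√22)*(129 + m) = I*√22*(129 + m))
l(-121) + q(176, 39) = I*√22*(129 - 121) + (-3402 - 1*176² - 141*176) = I*√22*8 + (-3402 - 1*30976 - 24816) = 8*I*√22 + (-3402 - 30976 - 24816) = 8*I*√22 - 59194 = -59194 + 8*I*√22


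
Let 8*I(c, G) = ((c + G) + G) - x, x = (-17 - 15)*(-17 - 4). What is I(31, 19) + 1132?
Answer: 8453/8 ≈ 1056.6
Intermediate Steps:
x = 672 (x = -32*(-21) = 672)
I(c, G) = -84 + G/4 + c/8 (I(c, G) = (((c + G) + G) - 1*672)/8 = (((G + c) + G) - 672)/8 = ((c + 2*G) - 672)/8 = (-672 + c + 2*G)/8 = -84 + G/4 + c/8)
I(31, 19) + 1132 = (-84 + (¼)*19 + (⅛)*31) + 1132 = (-84 + 19/4 + 31/8) + 1132 = -603/8 + 1132 = 8453/8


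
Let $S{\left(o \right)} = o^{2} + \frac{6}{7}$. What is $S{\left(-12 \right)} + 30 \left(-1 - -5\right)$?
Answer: $\frac{1854}{7} \approx 264.86$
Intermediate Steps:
$S{\left(o \right)} = \frac{6}{7} + o^{2}$ ($S{\left(o \right)} = o^{2} + 6 \cdot \frac{1}{7} = o^{2} + \frac{6}{7} = \frac{6}{7} + o^{2}$)
$S{\left(-12 \right)} + 30 \left(-1 - -5\right) = \left(\frac{6}{7} + \left(-12\right)^{2}\right) + 30 \left(-1 - -5\right) = \left(\frac{6}{7} + 144\right) + 30 \left(-1 + 5\right) = \frac{1014}{7} + 30 \cdot 4 = \frac{1014}{7} + 120 = \frac{1854}{7}$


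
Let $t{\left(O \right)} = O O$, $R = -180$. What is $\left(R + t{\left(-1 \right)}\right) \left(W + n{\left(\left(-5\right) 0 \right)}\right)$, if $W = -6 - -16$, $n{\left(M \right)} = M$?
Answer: $-1790$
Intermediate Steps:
$W = 10$ ($W = -6 + 16 = 10$)
$t{\left(O \right)} = O^{2}$
$\left(R + t{\left(-1 \right)}\right) \left(W + n{\left(\left(-5\right) 0 \right)}\right) = \left(-180 + \left(-1\right)^{2}\right) \left(10 - 0\right) = \left(-180 + 1\right) \left(10 + 0\right) = \left(-179\right) 10 = -1790$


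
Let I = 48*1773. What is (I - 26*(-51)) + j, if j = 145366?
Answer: 231796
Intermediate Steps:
I = 85104
(I - 26*(-51)) + j = (85104 - 26*(-51)) + 145366 = (85104 + 1326) + 145366 = 86430 + 145366 = 231796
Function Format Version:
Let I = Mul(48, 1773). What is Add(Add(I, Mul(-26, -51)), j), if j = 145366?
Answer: 231796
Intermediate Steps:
I = 85104
Add(Add(I, Mul(-26, -51)), j) = Add(Add(85104, Mul(-26, -51)), 145366) = Add(Add(85104, 1326), 145366) = Add(86430, 145366) = 231796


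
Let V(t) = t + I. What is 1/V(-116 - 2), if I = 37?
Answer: -1/81 ≈ -0.012346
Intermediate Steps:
V(t) = 37 + t (V(t) = t + 37 = 37 + t)
1/V(-116 - 2) = 1/(37 + (-116 - 2)) = 1/(37 - 118) = 1/(-81) = -1/81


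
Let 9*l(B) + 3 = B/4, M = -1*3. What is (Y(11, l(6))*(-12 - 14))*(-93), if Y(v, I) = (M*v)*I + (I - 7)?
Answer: -4030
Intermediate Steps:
M = -3
l(B) = -1/3 + B/36 (l(B) = -1/3 + (B/4)/9 = -1/3 + B/36)
Y(v, I) = -7 + I - 3*I*v (Y(v, I) = (-3*v)*I + (I - 7) = -3*I*v + (-7 + I) = -7 + I - 3*I*v)
(Y(11, l(6))*(-12 - 14))*(-93) = ((-7 + (-1/3 + (1/36)*6) - 3*(-1/3 + (1/36)*6)*11)*(-12 - 14))*(-93) = ((-7 + (-1/3 + 1/6) - 3*(-1/3 + 1/6)*11)*(-26))*(-93) = ((-7 - 1/6 - 3*(-1/6)*11)*(-26))*(-93) = ((-7 - 1/6 + 11/2)*(-26))*(-93) = -5/3*(-26)*(-93) = (130/3)*(-93) = -4030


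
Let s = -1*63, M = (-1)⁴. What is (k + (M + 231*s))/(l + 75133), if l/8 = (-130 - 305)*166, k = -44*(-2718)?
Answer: -105040/502547 ≈ -0.20902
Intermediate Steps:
M = 1
s = -63
k = 119592
l = -577680 (l = 8*((-130 - 305)*166) = 8*(-435*166) = 8*(-72210) = -577680)
(k + (M + 231*s))/(l + 75133) = (119592 + (1 + 231*(-63)))/(-577680 + 75133) = (119592 + (1 - 14553))/(-502547) = (119592 - 14552)*(-1/502547) = 105040*(-1/502547) = -105040/502547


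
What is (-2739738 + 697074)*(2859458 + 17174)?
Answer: -5875992627648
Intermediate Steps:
(-2739738 + 697074)*(2859458 + 17174) = -2042664*2876632 = -5875992627648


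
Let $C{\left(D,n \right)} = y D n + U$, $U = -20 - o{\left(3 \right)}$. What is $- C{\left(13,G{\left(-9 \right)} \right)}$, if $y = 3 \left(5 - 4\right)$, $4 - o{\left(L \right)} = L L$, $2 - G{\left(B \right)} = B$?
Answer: $-414$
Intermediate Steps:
$G{\left(B \right)} = 2 - B$
$o{\left(L \right)} = 4 - L^{2}$ ($o{\left(L \right)} = 4 - L L = 4 - L^{2}$)
$y = 3$ ($y = 3 \cdot 1 = 3$)
$U = -15$ ($U = -20 - \left(4 - 3^{2}\right) = -20 - \left(4 - 9\right) = -20 - -5 = -20 + 5 = -15$)
$C{\left(D,n \right)} = -15 + 3 D n$ ($C{\left(D,n \right)} = 3 D n - 15 = -15 + 3 D n$)
$- C{\left(13,G{\left(-9 \right)} \right)} = - (-15 + 3 \cdot 13 \left(2 - -9\right)) = - (-15 + 3 \cdot 13 \left(2 + 9\right)) = - (-15 + 3 \cdot 13 \cdot 11) = - (-15 + 429) = \left(-1\right) 414 = -414$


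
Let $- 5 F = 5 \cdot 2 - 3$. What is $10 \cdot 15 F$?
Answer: $-210$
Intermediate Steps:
$F = - \frac{7}{5}$ ($F = - \frac{5 \cdot 2 - 3}{5} = - \frac{10 - 3}{5} = \left(- \frac{1}{5}\right) 7 = - \frac{7}{5} \approx -1.4$)
$10 \cdot 15 F = 10 \cdot 15 \left(- \frac{7}{5}\right) = 150 \left(- \frac{7}{5}\right) = -210$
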